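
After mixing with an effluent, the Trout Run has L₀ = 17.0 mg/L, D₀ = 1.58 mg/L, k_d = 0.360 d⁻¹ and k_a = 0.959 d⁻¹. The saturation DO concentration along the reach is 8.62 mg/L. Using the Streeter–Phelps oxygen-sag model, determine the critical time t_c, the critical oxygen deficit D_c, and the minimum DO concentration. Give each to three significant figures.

t_c ≈ 1.36 d; D_c ≈ 3.92 mg/L; min DO ≈ 4.70 mg/L

t_c = [1/(k_a−k_d)] ln[(k_a/k_d)(1 − D₀(k_a−k_d)/(k_d L₀))]
= [1/(0.959−0.360)] ln[(0.959/0.360)(1 − 1.58×0.5990/(0.360×17.0))]
= (1/0.5990) ln[2.664 × 0.8454] = 1.669 × ln(2.252) = 1.669 × 0.8118 = 1.355 d.
L(t_c) = L₀ e^(−k_d t_c) = 17.0 × 0.6139 = 10.44 mg/L, and at the critical point k_a D_c = k_d L, so D_c = (0.360/0.959) × 10.44 = 3.918 mg/L.
Minimum DO = C_s − D_c = 8.62 − 3.918 = 4.702 mg/L.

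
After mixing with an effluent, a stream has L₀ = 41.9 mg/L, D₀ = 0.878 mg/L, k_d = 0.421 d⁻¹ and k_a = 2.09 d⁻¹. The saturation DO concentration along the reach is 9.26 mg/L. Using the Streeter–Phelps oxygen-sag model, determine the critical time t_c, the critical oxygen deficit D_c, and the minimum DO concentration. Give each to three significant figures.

With k_a/k_d = 4.964 and 1 − D₀(k_a−k_d)/(k_d L₀) = 0.9169,
t_c = ln(4.964 × 0.9169) / (2.09 − 0.421) = ln(4.552) / 1.669 = 1.516/1.669 = 0.9081 d.
L(t_c) = L₀ e^(−k_d t_c) = 41.9 × 0.6823 = 28.59 mg/L, and at the critical point k_a D_c = k_d L, so D_c = (0.421/2.09) × 28.59 = 5.759 mg/L.
Minimum DO = C_s − D_c = 9.26 − 5.759 = 3.501 mg/L.

t_c ≈ 0.908 d; D_c ≈ 5.76 mg/L; min DO ≈ 3.50 mg/L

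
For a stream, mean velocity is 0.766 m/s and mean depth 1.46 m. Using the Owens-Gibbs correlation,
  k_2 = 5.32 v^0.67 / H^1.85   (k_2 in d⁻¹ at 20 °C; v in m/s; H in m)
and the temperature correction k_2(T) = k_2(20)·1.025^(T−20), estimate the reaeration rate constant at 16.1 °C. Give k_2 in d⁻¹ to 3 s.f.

k_2(20) = 5.32 × 0.766^0.67 / 1.46^1.85 = 5.32 × 0.8364 / 2.014 = 2.209 d⁻¹.
k_2(16.1) = 2.209 × 1.025^(16.1−20) = 2.209 × 0.9082 = 2.007 d⁻¹.

k_2 ≈ 2.01 d⁻¹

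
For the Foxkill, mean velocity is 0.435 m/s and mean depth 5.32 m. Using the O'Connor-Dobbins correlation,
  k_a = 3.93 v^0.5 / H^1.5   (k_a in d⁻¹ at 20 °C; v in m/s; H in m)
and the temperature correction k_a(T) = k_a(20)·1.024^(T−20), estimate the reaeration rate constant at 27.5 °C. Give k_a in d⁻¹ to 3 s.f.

k_a ≈ 0.252 d⁻¹

k_a(20) = 3.93 × 0.435^0.5 / 5.32^1.5 = 3.93 × 0.6595 / 12.27 = 0.2112 d⁻¹.
k_a(27.5) = 0.2112 × 1.024^(27.5−20) = 0.2112 × 1.195 = 0.2524 d⁻¹.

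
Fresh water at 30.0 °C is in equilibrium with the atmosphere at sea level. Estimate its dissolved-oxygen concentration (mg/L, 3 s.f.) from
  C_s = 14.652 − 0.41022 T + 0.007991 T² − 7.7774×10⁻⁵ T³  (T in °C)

C_s = 14.652 − 0.41022×30.0 + 0.007991×30.0² − 7.7774×10⁻⁵×30.0³ = 7.437 mg/L.

C_s ≈ 7.44 mg/L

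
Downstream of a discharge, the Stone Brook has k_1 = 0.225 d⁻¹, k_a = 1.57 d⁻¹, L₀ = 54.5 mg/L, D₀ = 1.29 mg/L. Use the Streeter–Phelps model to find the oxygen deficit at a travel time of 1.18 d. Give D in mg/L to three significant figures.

k_1 L₀/(k_a−k_1) = 0.225×54.5/(1.57−0.225) = 12.26/1.345 = 9.117 mg/L.
e^(−k_1 t) = e^(−0.225×1.180) = 0.7668; e^(−k_a t) = e^(−1.57×1.180) = 0.1568.
D = 9.117 × (0.7668 − 0.1568) + 1.29 × 0.1568 = 5.561 + 0.2023 = 5.764 mg/L.

D ≈ 5.76 mg/L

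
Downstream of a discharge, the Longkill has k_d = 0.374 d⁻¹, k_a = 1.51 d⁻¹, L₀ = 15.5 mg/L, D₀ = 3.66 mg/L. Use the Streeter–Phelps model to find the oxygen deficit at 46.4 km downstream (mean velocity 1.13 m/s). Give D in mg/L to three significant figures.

Travel time t = x/v = 46.4 km / (1.13 m/s) = 46400 m / 1.13 m/s = 41060 s = 0.4753 d.
k_d L₀/(k_a−k_d) = 0.374×15.5/(1.51−0.374) = 5.797/1.136 = 5.103 mg/L.
e^(−k_d t) = e^(−0.374×0.4753) = 0.8372; e^(−k_a t) = e^(−1.51×0.4753) = 0.4879.
D = 5.103 × (0.8372 − 0.4879) + 3.66 × 0.4879 = 1.782 + 1.786 = 3.568 mg/L.

D ≈ 3.57 mg/L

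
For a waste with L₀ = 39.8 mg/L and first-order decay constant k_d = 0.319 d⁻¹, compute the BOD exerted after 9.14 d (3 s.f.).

y ≈ 37.6 mg/L

y_t = L₀(1 − e^(−k_d t)) = 39.8 × (1 − e^(−0.319×9.14))
= 39.8 × (1 − 0.05417) = 39.8 × 0.9458 = 37.64 mg/L.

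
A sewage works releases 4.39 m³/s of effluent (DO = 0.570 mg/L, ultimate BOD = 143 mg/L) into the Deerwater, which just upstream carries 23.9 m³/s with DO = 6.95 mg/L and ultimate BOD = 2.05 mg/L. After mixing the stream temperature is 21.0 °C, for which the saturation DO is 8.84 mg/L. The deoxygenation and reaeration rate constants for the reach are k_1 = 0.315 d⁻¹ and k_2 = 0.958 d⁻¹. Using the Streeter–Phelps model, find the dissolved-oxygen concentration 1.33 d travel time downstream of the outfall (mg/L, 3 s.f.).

Mixed DO = (23.9×6.95 + 4.39×0.570)/(23.9+4.39) = 168.6/28.29 = 5.960 mg/L.
Mixed L₀ = (23.9×2.05 + 4.39×143)/(28.29) = 676.8/28.29 = 23.92 mg/L.
Initial deficit D₀ = C_s − DO₀ = 8.84 − 5.960 = 2.880 mg/L.
D(1.33) = [0.315×23.92/(0.958−0.315)](e^(−0.315×1.33) − e^(−0.958×1.33)) + 2.880 e^(−0.958×1.33)
= 11.72 × (0.6577 − 0.2797) + 2.880 × 0.2797 = 5.236 mg/L.
DO = 8.84 − 5.236 = 3.604 mg/L.

DO ≈ 3.60 mg/L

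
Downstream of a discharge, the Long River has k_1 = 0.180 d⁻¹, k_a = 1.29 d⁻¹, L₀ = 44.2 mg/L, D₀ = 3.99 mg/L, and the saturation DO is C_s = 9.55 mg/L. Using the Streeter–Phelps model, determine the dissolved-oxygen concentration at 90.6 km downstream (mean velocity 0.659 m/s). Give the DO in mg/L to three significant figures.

DO ≈ 4.58 mg/L

Travel time t = x/v = 90.6 km / (0.659 m/s) = 90600 m / 0.659 m/s = 137500 s = 1.591 d.
k_1 L₀/(k_a−k_1) = 0.180×44.2/(1.29−0.180) = 7.956/1.110 = 7.168 mg/L.
e^(−k_1 t) = e^(−0.180×1.591) = 0.7509; e^(−k_a t) = e^(−1.29×1.591) = 0.1284.
D = 7.168 × (0.7509 − 0.1284) + 3.99 × 0.1284 = 4.462 + 0.5123 = 4.974 mg/L.
DO = C_s − D = 9.55 − 4.974 = 4.576 mg/L.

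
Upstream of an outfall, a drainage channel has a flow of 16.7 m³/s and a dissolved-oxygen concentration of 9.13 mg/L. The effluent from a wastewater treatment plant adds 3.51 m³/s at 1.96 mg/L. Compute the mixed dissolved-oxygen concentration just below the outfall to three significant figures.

7.88 mg/L

Flow-weighted mixing: C = (Q_r C_r + Q_w C_w)/(Q_r + Q_w)
= (16.7×9.13 + 3.51×1.96)/(16.7 + 3.51) = 159.4/20.21 = 7.885 mg/L.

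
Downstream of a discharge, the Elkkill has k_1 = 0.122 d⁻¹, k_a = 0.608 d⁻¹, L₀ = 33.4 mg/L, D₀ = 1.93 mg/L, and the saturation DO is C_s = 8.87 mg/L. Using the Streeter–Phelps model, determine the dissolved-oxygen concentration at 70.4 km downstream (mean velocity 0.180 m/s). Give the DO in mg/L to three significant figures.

Travel time t = x/v = 70.4 km / (0.180 m/s) = 70400 m / 0.180 m/s = 391100 s = 4.527 d.
k_1 L₀/(k_a−k_1) = 0.122×33.4/(0.608−0.122) = 4.075/0.4860 = 8.384 mg/L.
e^(−k_1 t) = e^(−0.122×4.527) = 0.5756; e^(−k_a t) = e^(−0.608×4.527) = 0.06378.
D = 8.384 × (0.5756 − 0.06378) + 1.93 × 0.06378 = 4.292 + 0.1231 = 4.415 mg/L.
DO = C_s − D = 8.87 − 4.415 = 4.455 mg/L.

DO ≈ 4.46 mg/L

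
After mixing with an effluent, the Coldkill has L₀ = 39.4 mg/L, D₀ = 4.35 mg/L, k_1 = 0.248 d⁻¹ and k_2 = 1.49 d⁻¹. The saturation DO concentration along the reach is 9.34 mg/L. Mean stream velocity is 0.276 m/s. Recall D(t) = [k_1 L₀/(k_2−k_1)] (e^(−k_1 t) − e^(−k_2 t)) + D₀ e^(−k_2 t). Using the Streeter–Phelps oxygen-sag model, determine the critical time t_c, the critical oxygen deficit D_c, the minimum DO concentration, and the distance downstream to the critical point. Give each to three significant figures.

At the critical point dD/dt = 0, so k_1 L₀ e^(−k_1 t) = k_2 D. Substituting D(t) from the Streeter–Phelps equation and solving for t gives
t_c = ln[(k_2/k_1)(1 − D₀(k_2−k_1)/(k_1 L₀))] / (k_2−k_1).
Here k_2−k_1 = 1.242 d⁻¹ and 1 − D₀(k_2−k_1)/(k_1 L₀) = 1 − 4.35×1.242/(0.248×39.4) = 0.4471, so
t_c = ln(6.008 × 0.4471) / 1.242 = 0.9881 / 1.242 = 0.7956 d.
D_c = (k_1/k_2) L₀ e^(−k_1 t_c) = (0.248/1.49) × 39.4 × e^(−0.248×0.7956) = 0.1664 × 39.4 × 0.8209 = 5.384 mg/L.
Minimum DO = C_s − D_c = 9.34 − 5.384 = 3.956 mg/L.
x_c = v t_c = 0.276 m/s × 0.7956 d × 86400 s/d = 18970 m ≈ 19.0 km.

t_c ≈ 0.796 d; D_c ≈ 5.38 mg/L; min DO ≈ 3.96 mg/L; x_c ≈ 19.0 km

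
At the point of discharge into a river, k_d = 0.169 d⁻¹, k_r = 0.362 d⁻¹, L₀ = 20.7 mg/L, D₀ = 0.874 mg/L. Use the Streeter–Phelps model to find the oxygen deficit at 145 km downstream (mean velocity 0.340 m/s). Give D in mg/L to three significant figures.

D ≈ 4.98 mg/L

Travel time t = x/v = 145 km / (0.340 m/s) = 145000 m / 0.340 m/s = 426500 s = 4.936 d.
k_d L₀/(k_r−k_d) = 0.169×20.7/(0.362−0.169) = 3.498/0.1930 = 18.13 mg/L.
e^(−k_d t) = e^(−0.169×4.936) = 0.4342; e^(−k_r t) = e^(−0.362×4.936) = 0.1675.
D = 18.13 × (0.4342 − 0.1675) + 0.874 × 0.1675 = 4.835 + 0.1464 = 4.981 mg/L.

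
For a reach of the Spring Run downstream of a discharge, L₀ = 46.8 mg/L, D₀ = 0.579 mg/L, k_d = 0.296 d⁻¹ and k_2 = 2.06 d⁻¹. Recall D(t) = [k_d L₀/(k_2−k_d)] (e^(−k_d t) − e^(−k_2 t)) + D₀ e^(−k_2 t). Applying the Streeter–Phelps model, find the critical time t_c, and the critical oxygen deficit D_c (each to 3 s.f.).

t_c ≈ 1.06 d; D_c ≈ 4.92 mg/L

With k_2/k_d = 6.959 and 1 − D₀(k_2−k_d)/(k_d L₀) = 0.9263,
t_c = ln(6.959 × 0.9263) / (2.06 − 0.296) = ln(6.446) / 1.764 = 1.864/1.764 = 1.056 d.
L(t_c) = L₀ e^(−k_d t_c) = 46.8 × 0.7315 = 34.23 mg/L, and at the critical point k_2 D_c = k_d L, so D_c = (0.296/2.06) × 34.23 = 4.919 mg/L.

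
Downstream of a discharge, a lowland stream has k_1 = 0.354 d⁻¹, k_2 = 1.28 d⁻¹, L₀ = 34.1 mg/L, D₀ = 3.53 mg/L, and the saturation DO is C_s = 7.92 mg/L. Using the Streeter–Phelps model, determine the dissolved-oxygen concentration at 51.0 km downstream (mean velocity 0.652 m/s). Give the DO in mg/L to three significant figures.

DO ≈ 1.44 mg/L

Travel time t = x/v = 51.0 km / (0.652 m/s) = 51000 m / 0.652 m/s = 78220 s = 0.9053 d.
k_1 L₀/(k_2−k_1) = 0.354×34.1/(1.28−0.354) = 12.07/0.9260 = 13.04 mg/L.
e^(−k_1 t) = e^(−0.354×0.9053) = 0.7258; e^(−k_2 t) = e^(−1.28×0.9053) = 0.3139.
D = 13.04 × (0.7258 − 0.3139) + 3.53 × 0.3139 = 5.370 + 1.108 = 6.478 mg/L.
DO = C_s − D = 7.92 − 6.478 = 1.442 mg/L.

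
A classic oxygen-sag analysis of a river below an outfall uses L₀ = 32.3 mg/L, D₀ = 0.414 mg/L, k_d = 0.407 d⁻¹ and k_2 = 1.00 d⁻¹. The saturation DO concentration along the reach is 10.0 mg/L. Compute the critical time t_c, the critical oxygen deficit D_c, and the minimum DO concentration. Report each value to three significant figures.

t_c ≈ 1.48 d; D_c ≈ 7.19 mg/L; min DO ≈ 2.81 mg/L

At the critical point dD/dt = 0, so k_d L₀ e^(−k_d t) = k_2 D. Substituting D(t) from the Streeter–Phelps equation and solving for t gives
t_c = ln[(k_2/k_d)(1 − D₀(k_2−k_d)/(k_d L₀))] / (k_2−k_d).
Here k_2−k_d = 0.5930 d⁻¹ and 1 − D₀(k_2−k_d)/(k_d L₀) = 1 − 0.414×0.5930/(0.407×32.3) = 0.9813, so
t_c = ln(2.457 × 0.9813) / 0.5930 = 0.8801 / 0.5930 = 1.484 d.
L(t_c) = L₀ e^(−k_d t_c) = 32.3 × 0.5466 = 17.66 mg/L, and at the critical point k_2 D_c = k_d L, so D_c = (0.407/1.00) × 17.66 = 7.186 mg/L.
Minimum DO = C_s − D_c = 10.0 − 7.186 = 2.814 mg/L.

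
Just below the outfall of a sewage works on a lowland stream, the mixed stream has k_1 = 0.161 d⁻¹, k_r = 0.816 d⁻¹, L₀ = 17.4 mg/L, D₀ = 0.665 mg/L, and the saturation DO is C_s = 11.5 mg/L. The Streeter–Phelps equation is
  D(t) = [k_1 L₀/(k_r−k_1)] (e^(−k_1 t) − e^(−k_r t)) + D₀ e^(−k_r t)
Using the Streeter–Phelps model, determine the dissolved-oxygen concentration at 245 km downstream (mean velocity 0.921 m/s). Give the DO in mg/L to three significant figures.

Travel time t = x/v = 245 km / (0.921 m/s) = 245000 m / 0.921 m/s = 266000 s = 3.079 d.
k_1 L₀/(k_r−k_1) = 0.161×17.4/(0.816−0.161) = 2.801/0.6550 = 4.277 mg/L.
e^(−k_1 t) = e^(−0.161×3.079) = 0.6091; e^(−k_r t) = e^(−0.816×3.079) = 0.08108.
D = 4.277 × (0.6091 − 0.08108) + 0.665 × 0.08108 = 2.259 + 0.05392 = 2.312 mg/L.
DO = C_s − D = 11.5 − 2.312 = 9.188 mg/L.

DO ≈ 9.19 mg/L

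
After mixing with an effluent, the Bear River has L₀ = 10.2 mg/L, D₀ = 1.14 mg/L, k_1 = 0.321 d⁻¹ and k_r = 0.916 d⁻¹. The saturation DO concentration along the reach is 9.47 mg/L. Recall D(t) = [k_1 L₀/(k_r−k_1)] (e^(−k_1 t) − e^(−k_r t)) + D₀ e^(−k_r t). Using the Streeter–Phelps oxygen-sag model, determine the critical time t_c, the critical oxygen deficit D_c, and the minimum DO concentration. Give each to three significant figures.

t_c ≈ 1.37 d; D_c ≈ 2.30 mg/L; min DO ≈ 7.17 mg/L

At the critical point dD/dt = 0, so k_1 L₀ e^(−k_1 t) = k_r D. Substituting D(t) from the Streeter–Phelps equation and solving for t gives
t_c = ln[(k_r/k_1)(1 − D₀(k_r−k_1)/(k_1 L₀))] / (k_r−k_1).
Here k_r−k_1 = 0.5950 d⁻¹ and 1 − D₀(k_r−k_1)/(k_1 L₀) = 1 − 1.14×0.5950/(0.321×10.2) = 0.7928, so
t_c = ln(2.854 × 0.7928) / 0.5950 = 0.8164 / 0.5950 = 1.372 d.
L(t_c) = L₀ e^(−k_1 t_c) = 10.2 × 0.6437 = 6.566 mg/L, and at the critical point k_r D_c = k_1 L, so D_c = (0.321/0.916) × 6.566 = 2.301 mg/L.
Minimum DO = C_s − D_c = 9.47 − 2.301 = 7.169 mg/L.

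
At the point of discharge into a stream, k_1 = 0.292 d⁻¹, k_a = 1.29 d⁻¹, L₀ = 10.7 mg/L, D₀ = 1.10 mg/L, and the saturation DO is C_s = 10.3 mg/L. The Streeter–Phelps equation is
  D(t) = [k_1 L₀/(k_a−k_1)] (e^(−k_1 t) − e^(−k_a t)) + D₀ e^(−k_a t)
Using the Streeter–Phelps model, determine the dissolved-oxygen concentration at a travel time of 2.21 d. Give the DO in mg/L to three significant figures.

DO ≈ 8.78 mg/L

k_1 L₀/(k_a−k_1) = 0.292×10.7/(1.29−0.292) = 3.124/0.9980 = 3.131 mg/L.
e^(−k_1 t) = e^(−0.292×2.210) = 0.5245; e^(−k_a t) = e^(−1.29×2.210) = 0.05779.
D = 3.131 × (0.5245 − 0.05779) + 1.10 × 0.05779 = 1.461 + 0.06357 = 1.525 mg/L.
DO = C_s − D = 10.3 − 1.525 = 8.775 mg/L.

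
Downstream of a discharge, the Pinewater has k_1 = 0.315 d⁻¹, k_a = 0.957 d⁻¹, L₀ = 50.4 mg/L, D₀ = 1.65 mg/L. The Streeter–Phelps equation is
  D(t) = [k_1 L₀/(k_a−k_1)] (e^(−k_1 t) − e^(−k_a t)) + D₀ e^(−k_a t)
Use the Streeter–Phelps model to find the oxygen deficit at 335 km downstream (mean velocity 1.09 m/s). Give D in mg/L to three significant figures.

D ≈ 7.30 mg/L

Travel time t = x/v = 335 km / (1.09 m/s) = 335000 m / 1.09 m/s = 307300 s = 3.557 d.
k_1 L₀/(k_a−k_1) = 0.315×50.4/(0.957−0.315) = 15.88/0.6420 = 24.73 mg/L.
e^(−k_1 t) = e^(−0.315×3.557) = 0.3261; e^(−k_a t) = e^(−0.957×3.557) = 0.03323.
D = 24.73 × (0.3261 − 0.03323) + 1.65 × 0.03323 = 7.243 + 0.05483 = 7.297 mg/L.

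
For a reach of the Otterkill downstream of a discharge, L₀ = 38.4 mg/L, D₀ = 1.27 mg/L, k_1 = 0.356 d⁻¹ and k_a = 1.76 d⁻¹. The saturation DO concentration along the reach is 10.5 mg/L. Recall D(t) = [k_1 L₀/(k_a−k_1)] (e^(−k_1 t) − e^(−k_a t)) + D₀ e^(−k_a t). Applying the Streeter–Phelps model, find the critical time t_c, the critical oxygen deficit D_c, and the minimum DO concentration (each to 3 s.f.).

At the critical point dD/dt = 0, so k_1 L₀ e^(−k_1 t) = k_a D. Substituting D(t) from the Streeter–Phelps equation and solving for t gives
t_c = ln[(k_a/k_1)(1 − D₀(k_a−k_1)/(k_1 L₀))] / (k_a−k_1).
Here k_a−k_1 = 1.404 d⁻¹ and 1 − D₀(k_a−k_1)/(k_1 L₀) = 1 − 1.27×1.404/(0.356×38.4) = 0.8696, so
t_c = ln(4.944 × 0.8696) / 1.404 = 1.458 / 1.404 = 1.039 d.
L(t_c) = L₀ e^(−k_1 t_c) = 38.4 × 0.6909 = 26.53 mg/L, and at the critical point k_a D_c = k_1 L, so D_c = (0.356/1.76) × 26.53 = 5.366 mg/L.
Minimum DO = C_s − D_c = 10.5 − 5.366 = 5.134 mg/L.

t_c ≈ 1.04 d; D_c ≈ 5.37 mg/L; min DO ≈ 5.13 mg/L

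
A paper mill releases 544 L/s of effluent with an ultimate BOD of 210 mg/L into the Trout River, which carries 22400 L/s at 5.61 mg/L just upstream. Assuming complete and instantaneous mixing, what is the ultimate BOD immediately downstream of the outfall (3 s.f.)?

10.5 mg/L

Flow-weighted mixing: C = (Q_r C_r + Q_w C_w)/(Q_r + Q_w)
= (22400×5.61 + 544×210)/(22400 + 544) = 239900/22940 = 10.46 mg/L.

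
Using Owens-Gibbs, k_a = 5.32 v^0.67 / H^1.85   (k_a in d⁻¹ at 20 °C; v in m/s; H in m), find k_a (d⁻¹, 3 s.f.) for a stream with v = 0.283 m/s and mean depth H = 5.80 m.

k_a = 5.32 × 0.283^0.67 / 5.80^1.85 = 5.32 × 0.4292 / 25.84 = 0.08836 d⁻¹.

k_a ≈ 0.0884 d⁻¹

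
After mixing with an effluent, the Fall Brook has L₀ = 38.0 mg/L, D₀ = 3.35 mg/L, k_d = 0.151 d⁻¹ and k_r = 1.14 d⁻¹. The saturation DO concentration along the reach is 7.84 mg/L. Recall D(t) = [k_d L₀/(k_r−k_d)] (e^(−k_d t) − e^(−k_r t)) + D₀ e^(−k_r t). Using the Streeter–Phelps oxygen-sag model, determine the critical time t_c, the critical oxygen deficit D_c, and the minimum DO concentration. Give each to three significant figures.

t_c = [1/(k_r−k_d)] ln[(k_r/k_d)(1 − D₀(k_r−k_d)/(k_d L₀))]
= [1/(1.14−0.151)] ln[(1.14/0.151)(1 − 3.35×0.9890/(0.151×38.0))]
= (1/0.9890) ln[7.550 × 0.4226] = 1.011 × ln(3.190) = 1.011 × 1.160 = 1.173 d.
L(t_c) = L₀ e^(−k_d t_c) = 38.0 × 0.8377 = 31.83 mg/L, and at the critical point k_r D_c = k_d L, so D_c = (0.151/1.14) × 31.83 = 4.216 mg/L.
Minimum DO = C_s − D_c = 7.84 − 4.216 = 3.624 mg/L.

t_c ≈ 1.17 d; D_c ≈ 4.22 mg/L; min DO ≈ 3.62 mg/L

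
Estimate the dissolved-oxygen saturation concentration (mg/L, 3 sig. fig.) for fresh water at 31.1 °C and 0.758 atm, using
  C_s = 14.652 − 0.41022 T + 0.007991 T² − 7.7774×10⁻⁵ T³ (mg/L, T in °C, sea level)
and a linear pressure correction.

C_s ≈ 5.52 mg/L

At sea level: C_s = 14.652 − 0.41022×31.1 + 0.007991×31.1² − 7.7774×10⁻⁵×31.1³ = 7.284 mg/L.
Pressure correction: C_s' = 7.284 × 0.758 = 5.521 mg/L.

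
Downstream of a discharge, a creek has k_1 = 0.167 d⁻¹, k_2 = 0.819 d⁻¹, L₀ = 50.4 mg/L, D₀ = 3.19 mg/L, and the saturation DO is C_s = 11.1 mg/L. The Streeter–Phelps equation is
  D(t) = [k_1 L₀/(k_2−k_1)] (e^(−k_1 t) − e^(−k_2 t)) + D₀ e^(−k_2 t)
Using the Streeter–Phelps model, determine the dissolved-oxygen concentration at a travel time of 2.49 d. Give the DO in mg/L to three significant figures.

k_1 L₀/(k_2−k_1) = 0.167×50.4/(0.819−0.167) = 8.417/0.6520 = 12.91 mg/L.
e^(−k_1 t) = e^(−0.167×2.490) = 0.6598; e^(−k_2 t) = e^(−0.819×2.490) = 0.1301.
D = 12.91 × (0.6598 − 0.1301) + 3.19 × 0.1301 = 6.838 + 0.4151 = 7.253 mg/L.
DO = C_s − D = 11.1 − 7.253 = 3.847 mg/L.

DO ≈ 3.85 mg/L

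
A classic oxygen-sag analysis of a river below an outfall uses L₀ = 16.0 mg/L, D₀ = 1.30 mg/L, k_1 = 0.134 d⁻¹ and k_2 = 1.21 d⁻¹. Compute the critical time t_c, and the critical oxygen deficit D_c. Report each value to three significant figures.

t_c ≈ 1.06 d; D_c ≈ 1.54 mg/L

t_c = [1/(k_2−k_1)] ln[(k_2/k_1)(1 − D₀(k_2−k_1)/(k_1 L₀))]
= [1/(1.21−0.134)] ln[(1.21/0.134)(1 − 1.30×1.076/(0.134×16.0))]
= (1/1.076) ln[9.030 × 0.3476] = 0.9294 × ln(3.139) = 0.9294 × 1.144 = 1.063 d.
D_c = (k_1/k_2) L₀ e^(−k_1 t_c) = (0.134/1.21) × 16.0 × e^(−0.134×1.063) = 0.1107 × 16.0 × 0.8672 = 1.537 mg/L.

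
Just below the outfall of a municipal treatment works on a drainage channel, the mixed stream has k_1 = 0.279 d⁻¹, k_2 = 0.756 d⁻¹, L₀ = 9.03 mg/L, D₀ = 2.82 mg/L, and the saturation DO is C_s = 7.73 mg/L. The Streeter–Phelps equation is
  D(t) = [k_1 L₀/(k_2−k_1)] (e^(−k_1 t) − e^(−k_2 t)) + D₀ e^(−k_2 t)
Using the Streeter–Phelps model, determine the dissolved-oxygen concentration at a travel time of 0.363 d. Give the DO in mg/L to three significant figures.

DO ≈ 4.83 mg/L

k_1 L₀/(k_2−k_1) = 0.279×9.03/(0.756−0.279) = 2.519/0.4770 = 5.282 mg/L.
e^(−k_1 t) = e^(−0.279×0.3630) = 0.9037; e^(−k_2 t) = e^(−0.756×0.3630) = 0.7600.
D = 5.282 × (0.9037 − 0.7600) + 2.82 × 0.7600 = 0.7589 + 2.143 = 2.902 mg/L.
DO = C_s − D = 7.73 − 2.902 = 4.828 mg/L.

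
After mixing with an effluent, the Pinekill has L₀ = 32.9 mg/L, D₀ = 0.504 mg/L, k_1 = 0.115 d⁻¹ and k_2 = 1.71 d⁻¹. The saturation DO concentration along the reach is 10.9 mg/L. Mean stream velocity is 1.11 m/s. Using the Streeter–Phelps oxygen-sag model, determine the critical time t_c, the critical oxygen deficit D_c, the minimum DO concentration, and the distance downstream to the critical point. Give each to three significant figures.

At the critical point dD/dt = 0, so k_1 L₀ e^(−k_1 t) = k_2 D. Substituting D(t) from the Streeter–Phelps equation and solving for t gives
t_c = ln[(k_2/k_1)(1 − D₀(k_2−k_1)/(k_1 L₀))] / (k_2−k_1).
Here k_2−k_1 = 1.595 d⁻¹ and 1 − D₀(k_2−k_1)/(k_1 L₀) = 1 − 0.504×1.595/(0.115×32.9) = 0.7875, so
t_c = ln(14.87 × 0.7875) / 1.595 = 2.460 / 1.595 = 1.543 d.
D_c = (k_1/k_2) L₀ e^(−k_1 t_c) = (0.115/1.71) × 32.9 × e^(−0.115×1.543) = 0.06725 × 32.9 × 0.8374 = 1.853 mg/L.
Minimum DO = C_s − D_c = 10.9 − 1.853 = 9.047 mg/L.
x_c = v t_c = 1.11 m/s × 1.543 d × 86400 s/d = 147900 m ≈ 148 km.

t_c ≈ 1.54 d; D_c ≈ 1.85 mg/L; min DO ≈ 9.05 mg/L; x_c ≈ 148 km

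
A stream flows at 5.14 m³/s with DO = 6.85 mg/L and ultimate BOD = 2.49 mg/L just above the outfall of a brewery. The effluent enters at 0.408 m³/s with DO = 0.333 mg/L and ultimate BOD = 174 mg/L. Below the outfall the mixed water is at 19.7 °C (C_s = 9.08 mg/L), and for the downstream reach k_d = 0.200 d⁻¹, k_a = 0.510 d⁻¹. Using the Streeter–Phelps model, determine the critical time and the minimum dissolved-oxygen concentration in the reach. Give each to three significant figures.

t_c ≈ 1.97 d; minimum DO ≈ 5.08 mg/L

Mixed DO = (5.14×6.85 + 0.408×0.333)/(5.14+0.408) = 35.34/5.548 = 6.371 mg/L.
Mixed L₀ = (5.14×2.49 + 0.408×174)/(5.548) = 83.79/5.548 = 15.10 mg/L.
Initial deficit D₀ = C_s − DO₀ = 9.08 − 6.371 = 2.709 mg/L.
t_c = (1/0.3100) ln[(0.510/0.200)(1 − 2.709×0.3100/(0.200×15.10))] = 3.226 × ln(1.841) = 1.969 d.
D_c = (0.200/0.510) × 15.10 × e^(−0.200×1.969) = 0.3922 × 15.10 × 0.6745 = 3.995 mg/L.
Minimum DO = 9.08 − 3.995 = 5.085 mg/L.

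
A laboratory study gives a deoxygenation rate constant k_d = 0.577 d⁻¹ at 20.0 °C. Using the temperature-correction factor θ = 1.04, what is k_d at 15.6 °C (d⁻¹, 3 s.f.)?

k_d(T₂) = k_d(T₁) · θ^(T₂−T₁) = 0.577 × 1.04^(15.6−20.0)
= 0.577 × 1.04^-4.40 = 0.577 × 0.8415 = 0.4855 d⁻¹.

k_d ≈ 0.486 d⁻¹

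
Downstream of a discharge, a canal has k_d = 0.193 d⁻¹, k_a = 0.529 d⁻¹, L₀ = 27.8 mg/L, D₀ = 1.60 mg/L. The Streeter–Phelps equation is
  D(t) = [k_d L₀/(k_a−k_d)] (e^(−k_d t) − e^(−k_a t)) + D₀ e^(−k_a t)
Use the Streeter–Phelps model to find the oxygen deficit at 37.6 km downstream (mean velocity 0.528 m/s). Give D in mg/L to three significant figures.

D ≈ 4.33 mg/L

Travel time t = x/v = 37.6 km / (0.528 m/s) = 37600 m / 0.528 m/s = 71210 s = 0.8242 d.
k_d L₀/(k_a−k_d) = 0.193×27.8/(0.529−0.193) = 5.365/0.3360 = 15.97 mg/L.
e^(−k_d t) = e^(−0.193×0.8242) = 0.8529; e^(−k_a t) = e^(−0.529×0.8242) = 0.6466.
D = 15.97 × (0.8529 − 0.6466) + 1.60 × 0.6466 = 3.295 + 1.035 = 4.329 mg/L.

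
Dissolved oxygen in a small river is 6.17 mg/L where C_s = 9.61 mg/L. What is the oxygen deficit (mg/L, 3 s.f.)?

D = C_s − C = 9.61 − 6.17 = 3.44 mg/L.

D ≈ 3.44 mg/L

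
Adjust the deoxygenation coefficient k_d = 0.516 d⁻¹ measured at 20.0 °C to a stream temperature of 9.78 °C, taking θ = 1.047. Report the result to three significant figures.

k_d ≈ 0.323 d⁻¹

k_d(T₂) = k_d(T₁) · θ^(T₂−T₁) = 0.516 × 1.047^(9.78−20.0)
= 0.516 × 1.047^-10.2 = 0.516 × 0.6254 = 0.3227 d⁻¹.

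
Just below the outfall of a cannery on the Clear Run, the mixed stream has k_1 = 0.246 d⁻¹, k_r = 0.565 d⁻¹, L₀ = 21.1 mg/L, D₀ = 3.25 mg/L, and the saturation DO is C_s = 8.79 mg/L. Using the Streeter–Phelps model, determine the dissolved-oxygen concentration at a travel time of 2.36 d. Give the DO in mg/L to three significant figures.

DO ≈ 3.12 mg/L

k_1 L₀/(k_r−k_1) = 0.246×21.1/(0.565−0.246) = 5.191/0.3190 = 16.27 mg/L.
e^(−k_1 t) = e^(−0.246×2.360) = 0.5596; e^(−k_r t) = e^(−0.565×2.360) = 0.2636.
D = 16.27 × (0.5596 − 0.2636) + 3.25 × 0.2636 = 4.816 + 0.8566 = 5.673 mg/L.
DO = C_s − D = 8.79 − 5.673 = 3.117 mg/L.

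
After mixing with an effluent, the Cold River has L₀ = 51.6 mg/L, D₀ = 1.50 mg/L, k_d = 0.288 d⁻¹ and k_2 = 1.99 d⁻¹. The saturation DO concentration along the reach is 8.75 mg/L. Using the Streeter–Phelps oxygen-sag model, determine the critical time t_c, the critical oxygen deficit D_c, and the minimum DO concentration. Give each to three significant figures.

With k_2/k_d = 6.910 and 1 − D₀(k_2−k_d)/(k_d L₀) = 0.8282,
t_c = ln(6.910 × 0.8282) / (1.99 − 0.288) = ln(5.723) / 1.702 = 1.744/1.702 = 1.025 d.
D_c = (k_d/k_2) L₀ e^(−k_d t_c) = (0.288/1.99) × 51.6 × e^(−0.288×1.025) = 0.1447 × 51.6 × 0.7444 = 5.559 mg/L.
Minimum DO = C_s − D_c = 8.75 − 5.559 = 3.191 mg/L.

t_c ≈ 1.02 d; D_c ≈ 5.56 mg/L; min DO ≈ 3.19 mg/L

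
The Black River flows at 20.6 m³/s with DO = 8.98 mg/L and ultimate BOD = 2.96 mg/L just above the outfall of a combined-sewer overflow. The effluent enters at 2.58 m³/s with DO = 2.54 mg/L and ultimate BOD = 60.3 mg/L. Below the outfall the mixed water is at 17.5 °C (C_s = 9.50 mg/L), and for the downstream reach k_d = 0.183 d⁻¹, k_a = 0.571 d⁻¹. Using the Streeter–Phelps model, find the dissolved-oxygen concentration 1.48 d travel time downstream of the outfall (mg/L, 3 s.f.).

DO ≈ 7.50 mg/L

Mixed DO = (20.6×8.98 + 2.58×2.54)/(20.6+2.58) = 191.5/23.18 = 8.263 mg/L.
Mixed L₀ = (20.6×2.96 + 2.58×60.3)/(23.18) = 216.5/23.18 = 9.342 mg/L.
Initial deficit D₀ = C_s − DO₀ = 9.50 − 8.263 = 1.237 mg/L.
D(1.48) = [0.183×9.342/(0.571−0.183)](e^(−0.183×1.48) − e^(−0.571×1.48)) + 1.237 e^(−0.571×1.48)
= 4.406 × (0.7627 − 0.4295) + 1.237 × 0.4295 = 1.999 mg/L.
DO = 9.50 − 1.999 = 7.501 mg/L.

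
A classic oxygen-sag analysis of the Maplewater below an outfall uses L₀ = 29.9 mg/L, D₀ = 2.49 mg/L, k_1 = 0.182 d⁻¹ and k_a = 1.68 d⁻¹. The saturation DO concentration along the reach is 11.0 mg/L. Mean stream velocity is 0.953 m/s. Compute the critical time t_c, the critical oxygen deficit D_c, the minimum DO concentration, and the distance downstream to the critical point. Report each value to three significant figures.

t_c = [1/(k_a−k_1)] ln[(k_a/k_1)(1 − D₀(k_a−k_1)/(k_1 L₀))]
= [1/(1.68−0.182)] ln[(1.68/0.182)(1 − 2.49×1.498/(0.182×29.9))]
= (1/1.498) ln[9.231 × 0.3146] = 0.6676 × ln(2.904) = 0.6676 × 1.066 = 0.7116 d.
D_c = (k_1/k_a) L₀ e^(−k_1 t_c) = (0.182/1.68) × 29.9 × e^(−0.182×0.7116) = 0.1083 × 29.9 × 0.8785 = 2.846 mg/L.
Minimum DO = C_s − D_c = 11.0 − 2.846 = 8.154 mg/L.
x_c = v t_c = 0.953 m/s × 0.7116 d × 86400 s/d = 58590 m ≈ 58.6 km.

t_c ≈ 0.712 d; D_c ≈ 2.85 mg/L; min DO ≈ 8.15 mg/L; x_c ≈ 58.6 km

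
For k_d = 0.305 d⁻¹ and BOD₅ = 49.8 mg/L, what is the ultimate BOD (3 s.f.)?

BOD₅ = L₀(1 − e^(−5k_d)) ⇒ L₀ = BOD₅ / (1 − e^(−5×0.305))
= 49.8 / (1 − 0.2176) = 49.8 / 0.7824 = 63.65 mg/L.

L₀ ≈ 63.7 mg/L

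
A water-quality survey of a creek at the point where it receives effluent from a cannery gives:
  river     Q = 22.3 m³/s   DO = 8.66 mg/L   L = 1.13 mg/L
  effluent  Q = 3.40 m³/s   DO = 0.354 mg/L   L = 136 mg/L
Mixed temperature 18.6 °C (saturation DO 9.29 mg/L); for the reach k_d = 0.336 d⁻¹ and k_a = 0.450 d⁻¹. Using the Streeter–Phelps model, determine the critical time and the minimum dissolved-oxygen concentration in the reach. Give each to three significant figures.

t_c ≈ 2.29 d; minimum DO ≈ 2.72 mg/L

Mixed DO = (22.3×8.66 + 3.40×0.354)/(22.3+3.40) = 194.3/25.70 = 7.561 mg/L.
Mixed L₀ = (22.3×1.13 + 3.40×136)/(25.70) = 487.6/25.70 = 18.97 mg/L.
Initial deficit D₀ = C_s − DO₀ = 9.29 − 7.561 = 1.729 mg/L.
t_c = (1/0.1140) ln[(0.450/0.336)(1 − 1.729×0.1140/(0.336×18.97))] = 8.772 × ln(1.298) = 2.287 d.
D_c = (0.336/0.450) × 18.97 × e^(−0.336×2.287) = 0.7467 × 18.97 × 0.4637 = 6.569 mg/L.
Minimum DO = 9.29 − 6.569 = 2.721 mg/L.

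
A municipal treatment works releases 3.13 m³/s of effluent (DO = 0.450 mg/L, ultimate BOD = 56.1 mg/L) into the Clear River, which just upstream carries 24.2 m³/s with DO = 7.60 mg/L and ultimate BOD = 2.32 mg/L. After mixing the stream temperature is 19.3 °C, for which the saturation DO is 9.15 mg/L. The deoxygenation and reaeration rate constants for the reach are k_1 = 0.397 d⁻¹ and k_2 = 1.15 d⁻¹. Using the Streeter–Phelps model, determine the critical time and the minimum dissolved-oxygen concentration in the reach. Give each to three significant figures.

t_c ≈ 0.410 d; minimum DO ≈ 6.66 mg/L

Mixed DO = (24.2×7.60 + 3.13×0.450)/(24.2+3.13) = 185.3/27.33 = 6.781 mg/L.
Mixed L₀ = (24.2×2.32 + 3.13×56.1)/(27.33) = 231.7/27.33 = 8.479 mg/L.
Initial deficit D₀ = C_s − DO₀ = 9.15 − 6.781 = 2.369 mg/L.
t_c = (1/0.7530) ln[(1.15/0.397)(1 − 2.369×0.7530/(0.397×8.479))] = 1.328 × ln(1.362) = 0.4101 d.
D_c = (0.397/1.15) × 8.479 × e^(−0.397×0.4101) = 0.3452 × 8.479 × 0.8498 = 2.487 mg/L.
Minimum DO = 9.15 − 2.487 = 6.663 mg/L.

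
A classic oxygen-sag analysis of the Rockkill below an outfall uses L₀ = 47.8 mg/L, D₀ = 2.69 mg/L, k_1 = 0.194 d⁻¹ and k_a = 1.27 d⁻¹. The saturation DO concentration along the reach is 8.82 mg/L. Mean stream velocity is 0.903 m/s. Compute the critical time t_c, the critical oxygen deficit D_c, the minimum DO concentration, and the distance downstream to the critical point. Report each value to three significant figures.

t_c ≈ 1.40 d; D_c ≈ 5.57 mg/L; min DO ≈ 3.25 mg/L; x_c ≈ 109 km

t_c = [1/(k_a−k_1)] ln[(k_a/k_1)(1 − D₀(k_a−k_1)/(k_1 L₀))]
= [1/(1.27−0.194)] ln[(1.27/0.194)(1 − 2.69×1.076/(0.194×47.8))]
= (1/1.076) ln[6.546 × 0.6879] = 0.9294 × ln(4.503) = 0.9294 × 1.505 = 1.398 d.
L(t_c) = L₀ e^(−k_1 t_c) = 47.8 × 0.7624 = 36.44 mg/L, and at the critical point k_a D_c = k_1 L, so D_c = (0.194/1.27) × 36.44 = 5.567 mg/L.
Minimum DO = C_s − D_c = 8.82 − 5.567 = 3.253 mg/L.
x_c = v t_c = 0.903 m/s × 1.398 d × 86400 s/d = 109100 m ≈ 109 km.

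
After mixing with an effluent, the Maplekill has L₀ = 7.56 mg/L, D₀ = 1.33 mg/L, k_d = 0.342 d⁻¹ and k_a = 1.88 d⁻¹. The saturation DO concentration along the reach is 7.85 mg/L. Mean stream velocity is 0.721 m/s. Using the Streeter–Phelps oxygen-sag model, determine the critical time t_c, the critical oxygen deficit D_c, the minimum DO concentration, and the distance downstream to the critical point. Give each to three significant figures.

With k_a/k_d = 5.497 and 1 − D₀(k_a−k_d)/(k_d L₀) = 0.2088,
t_c = ln(5.497 × 0.2088) / (1.88 − 0.342) = ln(1.148) / 1.538 = 0.1381/1.538 = 0.08977 d.
D_c = (k_d/k_a) L₀ e^(−k_d t_c) = (0.342/1.88) × 7.56 × e^(−0.342×0.08977) = 0.1819 × 7.56 × 0.9698 = 1.334 mg/L.
Minimum DO = C_s − D_c = 7.85 − 1.334 = 6.516 mg/L.
x_c = v t_c = 0.721 m/s × 0.08977 d × 86400 s/d = 5592 m ≈ 5.59 km.

t_c ≈ 0.0898 d; D_c ≈ 1.33 mg/L; min DO ≈ 6.52 mg/L; x_c ≈ 5.59 km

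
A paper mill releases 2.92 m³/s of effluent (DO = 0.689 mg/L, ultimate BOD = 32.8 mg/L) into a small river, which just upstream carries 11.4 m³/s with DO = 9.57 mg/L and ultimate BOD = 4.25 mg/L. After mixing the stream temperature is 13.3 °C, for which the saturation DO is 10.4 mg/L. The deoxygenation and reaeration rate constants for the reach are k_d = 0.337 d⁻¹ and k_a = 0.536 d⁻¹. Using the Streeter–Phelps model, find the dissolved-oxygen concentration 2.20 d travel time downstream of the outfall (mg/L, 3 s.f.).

Mixed DO = (11.4×9.57 + 2.92×0.689)/(11.4+2.92) = 111.1/14.32 = 7.759 mg/L.
Mixed L₀ = (11.4×4.25 + 2.92×32.8)/(14.32) = 144.2/14.32 = 10.07 mg/L.
Initial deficit D₀ = C_s − DO₀ = 10.4 − 7.759 = 2.641 mg/L.
D(2.20) = [0.337×10.07/(0.536−0.337)](e^(−0.337×2.20) − e^(−0.536×2.20)) + 2.641 e^(−0.536×2.20)
= 17.06 × (0.4764 − 0.3075) + 2.641 × 0.3075 = 3.693 mg/L.
DO = 10.4 − 3.693 = 6.707 mg/L.

DO ≈ 6.71 mg/L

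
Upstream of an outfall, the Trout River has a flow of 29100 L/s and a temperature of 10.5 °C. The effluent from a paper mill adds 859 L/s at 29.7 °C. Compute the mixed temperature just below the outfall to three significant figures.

Flow-weighted mixing: C = (Q_r C_r + Q_w C_w)/(Q_r + Q_w)
= (29100×10.5 + 859×29.7)/(29100 + 859) = 331100/29960 = 11.05 °C.

11.1 °C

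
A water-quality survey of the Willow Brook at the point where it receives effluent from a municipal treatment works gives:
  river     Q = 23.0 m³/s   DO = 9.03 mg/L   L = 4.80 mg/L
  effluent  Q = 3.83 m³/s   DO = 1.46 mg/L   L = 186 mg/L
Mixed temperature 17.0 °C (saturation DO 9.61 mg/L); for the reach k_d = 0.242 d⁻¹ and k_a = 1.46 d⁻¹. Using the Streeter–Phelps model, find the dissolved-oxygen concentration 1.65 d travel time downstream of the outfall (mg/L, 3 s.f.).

Mixed DO = (23.0×9.03 + 3.83×1.46)/(23.0+3.83) = 213.3/26.83 = 7.949 mg/L.
Mixed L₀ = (23.0×4.80 + 3.83×186)/(26.83) = 822.8/26.83 = 30.67 mg/L.
Initial deficit D₀ = C_s − DO₀ = 9.61 − 7.949 = 1.661 mg/L.
D(1.65) = [0.242×30.67/(1.46−0.242)](e^(−0.242×1.65) − e^(−1.46×1.65)) + 1.661 e^(−1.46×1.65)
= 6.093 × (0.6708 − 0.08991) + 1.661 × 0.08991 = 3.689 mg/L.
DO = 9.61 − 3.689 = 5.921 mg/L.

DO ≈ 5.92 mg/L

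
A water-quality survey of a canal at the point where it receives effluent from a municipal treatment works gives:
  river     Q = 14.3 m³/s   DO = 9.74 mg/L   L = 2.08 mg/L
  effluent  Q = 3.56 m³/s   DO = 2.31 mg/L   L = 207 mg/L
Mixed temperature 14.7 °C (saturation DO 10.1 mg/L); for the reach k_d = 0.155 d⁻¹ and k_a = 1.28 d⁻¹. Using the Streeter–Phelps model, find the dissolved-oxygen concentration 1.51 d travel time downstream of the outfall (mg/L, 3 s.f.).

DO ≈ 6.01 mg/L

Mixed DO = (14.3×9.74 + 3.56×2.31)/(14.3+3.56) = 147.5/17.86 = 8.259 mg/L.
Mixed L₀ = (14.3×2.08 + 3.56×207)/(17.86) = 766.7/17.86 = 42.93 mg/L.
Initial deficit D₀ = C_s − DO₀ = 10.1 − 8.259 = 1.841 mg/L.
D(1.51) = [0.155×42.93/(1.28−0.155)](e^(−0.155×1.51) − e^(−1.28×1.51)) + 1.841 e^(−1.28×1.51)
= 5.914 × (0.7913 − 0.1447) + 1.841 × 0.1447 = 4.091 mg/L.
DO = 10.1 − 4.091 = 6.009 mg/L.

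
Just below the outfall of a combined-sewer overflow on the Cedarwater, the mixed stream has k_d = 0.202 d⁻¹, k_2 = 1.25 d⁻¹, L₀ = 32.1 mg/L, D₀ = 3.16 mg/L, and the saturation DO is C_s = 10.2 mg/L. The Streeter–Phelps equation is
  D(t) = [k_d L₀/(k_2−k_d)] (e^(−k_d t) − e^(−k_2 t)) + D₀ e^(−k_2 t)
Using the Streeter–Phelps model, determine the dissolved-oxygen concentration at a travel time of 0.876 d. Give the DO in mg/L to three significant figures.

k_d L₀/(k_2−k_d) = 0.202×32.1/(1.25−0.202) = 6.484/1.048 = 6.187 mg/L.
e^(−k_d t) = e^(−0.202×0.8760) = 0.8378; e^(−k_2 t) = e^(−1.25×0.8760) = 0.3345.
D = 6.187 × (0.8378 − 0.3345) + 3.16 × 0.3345 = 3.114 + 1.057 = 4.171 mg/L.
DO = C_s − D = 10.2 − 4.171 = 6.029 mg/L.

DO ≈ 6.03 mg/L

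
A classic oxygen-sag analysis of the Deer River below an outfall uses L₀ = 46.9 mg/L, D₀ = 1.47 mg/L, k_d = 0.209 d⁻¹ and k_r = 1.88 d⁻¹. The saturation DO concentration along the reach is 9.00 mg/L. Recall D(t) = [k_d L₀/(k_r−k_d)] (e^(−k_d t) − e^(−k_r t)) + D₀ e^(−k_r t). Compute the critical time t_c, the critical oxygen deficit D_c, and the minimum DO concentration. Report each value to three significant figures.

t_c ≈ 1.14 d; D_c ≈ 4.11 mg/L; min DO ≈ 4.89 mg/L

t_c = [1/(k_r−k_d)] ln[(k_r/k_d)(1 − D₀(k_r−k_d)/(k_d L₀))]
= [1/(1.88−0.209)] ln[(1.88/0.209)(1 − 1.47×1.671/(0.209×46.9))]
= (1/1.671) ln[8.995 × 0.7494] = 0.5984 × ln(6.741) = 0.5984 × 1.908 = 1.142 d.
D_c = (k_d/k_r) L₀ e^(−k_d t_c) = (0.209/1.88) × 46.9 × e^(−0.209×1.142) = 0.1112 × 46.9 × 0.7877 = 4.107 mg/L.
Minimum DO = C_s − D_c = 9.00 − 4.107 = 4.893 mg/L.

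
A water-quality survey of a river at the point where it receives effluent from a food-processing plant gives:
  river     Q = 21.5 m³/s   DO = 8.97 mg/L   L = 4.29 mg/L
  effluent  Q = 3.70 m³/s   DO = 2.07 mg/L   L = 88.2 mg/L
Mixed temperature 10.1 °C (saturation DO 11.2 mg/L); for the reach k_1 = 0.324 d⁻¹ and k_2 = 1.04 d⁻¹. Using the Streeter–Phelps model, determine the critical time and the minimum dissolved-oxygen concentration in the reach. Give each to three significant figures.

Mixed DO = (21.5×8.97 + 3.70×2.07)/(21.5+3.70) = 200.5/25.20 = 7.957 mg/L.
Mixed L₀ = (21.5×4.29 + 3.70×88.2)/(25.20) = 418.6/25.20 = 16.61 mg/L.
Initial deficit D₀ = C_s − DO₀ = 11.2 − 7.957 = 3.243 mg/L.
t_c = (1/0.7160) ln[(1.04/0.324)(1 − 3.243×0.7160/(0.324×16.61))] = 1.397 × ln(1.825) = 0.8401 d.
D_c = (0.324/1.04) × 16.61 × e^(−0.324×0.8401) = 0.3115 × 16.61 × 0.7617 = 3.942 mg/L.
Minimum DO = 11.2 − 3.942 = 7.258 mg/L.

t_c ≈ 0.840 d; minimum DO ≈ 7.26 mg/L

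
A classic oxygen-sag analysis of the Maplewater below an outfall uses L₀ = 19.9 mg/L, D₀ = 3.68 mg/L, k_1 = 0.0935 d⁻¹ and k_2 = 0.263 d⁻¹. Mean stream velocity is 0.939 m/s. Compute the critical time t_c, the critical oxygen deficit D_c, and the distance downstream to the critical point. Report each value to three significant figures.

With k_2/k_1 = 2.813 and 1 − D₀(k_2−k_1)/(k_1 L₀) = 0.6648,
t_c = ln(2.813 × 0.6648) / (0.263 − 0.0935) = ln(1.870) / 0.1695 = 0.6259/0.1695 = 3.692 d.
L(t_c) = L₀ e^(−k_1 t_c) = 19.9 × 0.7080 = 14.09 mg/L, and at the critical point k_2 D_c = k_1 L, so D_c = (0.0935/0.263) × 14.09 = 5.009 mg/L.
x_c = v t_c = 0.939 m/s × 3.692 d × 86400 s/d = 299600 m ≈ 300 km.

t_c ≈ 3.69 d; D_c ≈ 5.01 mg/L; x_c ≈ 300 km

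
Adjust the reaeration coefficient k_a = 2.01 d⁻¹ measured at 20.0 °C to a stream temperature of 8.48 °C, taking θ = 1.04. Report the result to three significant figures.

k_a(T₂) = k_a(T₁) · θ^(T₂−T₁) = 2.01 × 1.04^(8.48−20.0)
= 2.01 × 1.04^-11.5 = 2.01 × 0.6365 = 1.279 d⁻¹.

k_a ≈ 1.28 d⁻¹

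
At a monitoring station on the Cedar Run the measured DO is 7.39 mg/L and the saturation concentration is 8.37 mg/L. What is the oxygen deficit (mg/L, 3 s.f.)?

D ≈ 0.980 mg/L

D = C_s − C = 8.37 − 7.39 = 0.980 mg/L.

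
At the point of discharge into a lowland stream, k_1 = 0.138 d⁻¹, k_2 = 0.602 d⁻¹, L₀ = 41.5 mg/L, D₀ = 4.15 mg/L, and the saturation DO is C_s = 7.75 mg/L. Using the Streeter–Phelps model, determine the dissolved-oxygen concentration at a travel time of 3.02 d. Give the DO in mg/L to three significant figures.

k_1 L₀/(k_2−k_1) = 0.138×41.5/(0.602−0.138) = 5.727/0.4640 = 12.34 mg/L.
e^(−k_1 t) = e^(−0.138×3.020) = 0.6592; e^(−k_2 t) = e^(−0.602×3.020) = 0.1623.
D = 12.34 × (0.6592 − 0.1623) + 4.15 × 0.1623 = 6.132 + 0.6737 = 6.806 mg/L.
DO = C_s − D = 7.75 − 6.806 = 0.9440 mg/L.

DO ≈ 0.944 mg/L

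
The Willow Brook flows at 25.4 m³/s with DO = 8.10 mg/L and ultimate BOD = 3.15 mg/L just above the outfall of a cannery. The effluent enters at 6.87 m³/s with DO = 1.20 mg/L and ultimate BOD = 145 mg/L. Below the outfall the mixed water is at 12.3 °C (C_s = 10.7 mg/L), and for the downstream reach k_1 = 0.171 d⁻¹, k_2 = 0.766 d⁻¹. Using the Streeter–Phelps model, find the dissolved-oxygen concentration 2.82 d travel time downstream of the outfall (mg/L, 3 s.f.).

DO ≈ 5.42 mg/L

Mixed DO = (25.4×8.10 + 6.87×1.20)/(25.4+6.87) = 214.0/32.27 = 6.631 mg/L.
Mixed L₀ = (25.4×3.15 + 6.87×145)/(32.27) = 1076/32.27 = 33.35 mg/L.
Initial deficit D₀ = C_s − DO₀ = 10.7 − 6.631 = 4.069 mg/L.
D(2.82) = [0.171×33.35/(0.766−0.171)](e^(−0.171×2.82) − e^(−0.766×2.82)) + 4.069 e^(−0.766×2.82)
= 9.584 × (0.6174 − 0.1153) + 4.069 × 0.1153 = 5.281 mg/L.
DO = 10.7 − 5.281 = 5.419 mg/L.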